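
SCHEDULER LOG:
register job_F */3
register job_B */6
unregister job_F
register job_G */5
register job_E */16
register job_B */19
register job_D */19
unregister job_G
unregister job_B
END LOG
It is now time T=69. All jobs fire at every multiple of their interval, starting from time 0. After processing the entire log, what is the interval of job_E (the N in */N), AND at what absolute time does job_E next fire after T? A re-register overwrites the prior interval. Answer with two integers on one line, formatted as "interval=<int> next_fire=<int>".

Op 1: register job_F */3 -> active={job_F:*/3}
Op 2: register job_B */6 -> active={job_B:*/6, job_F:*/3}
Op 3: unregister job_F -> active={job_B:*/6}
Op 4: register job_G */5 -> active={job_B:*/6, job_G:*/5}
Op 5: register job_E */16 -> active={job_B:*/6, job_E:*/16, job_G:*/5}
Op 6: register job_B */19 -> active={job_B:*/19, job_E:*/16, job_G:*/5}
Op 7: register job_D */19 -> active={job_B:*/19, job_D:*/19, job_E:*/16, job_G:*/5}
Op 8: unregister job_G -> active={job_B:*/19, job_D:*/19, job_E:*/16}
Op 9: unregister job_B -> active={job_D:*/19, job_E:*/16}
Final interval of job_E = 16
Next fire of job_E after T=69: (69//16+1)*16 = 80

Answer: interval=16 next_fire=80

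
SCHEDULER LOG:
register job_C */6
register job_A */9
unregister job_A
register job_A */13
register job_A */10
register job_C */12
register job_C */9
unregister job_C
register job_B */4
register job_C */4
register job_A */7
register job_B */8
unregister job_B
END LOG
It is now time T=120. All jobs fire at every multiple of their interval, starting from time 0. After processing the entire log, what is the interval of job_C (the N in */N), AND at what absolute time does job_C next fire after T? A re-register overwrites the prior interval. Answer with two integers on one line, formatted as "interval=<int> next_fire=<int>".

Answer: interval=4 next_fire=124

Derivation:
Op 1: register job_C */6 -> active={job_C:*/6}
Op 2: register job_A */9 -> active={job_A:*/9, job_C:*/6}
Op 3: unregister job_A -> active={job_C:*/6}
Op 4: register job_A */13 -> active={job_A:*/13, job_C:*/6}
Op 5: register job_A */10 -> active={job_A:*/10, job_C:*/6}
Op 6: register job_C */12 -> active={job_A:*/10, job_C:*/12}
Op 7: register job_C */9 -> active={job_A:*/10, job_C:*/9}
Op 8: unregister job_C -> active={job_A:*/10}
Op 9: register job_B */4 -> active={job_A:*/10, job_B:*/4}
Op 10: register job_C */4 -> active={job_A:*/10, job_B:*/4, job_C:*/4}
Op 11: register job_A */7 -> active={job_A:*/7, job_B:*/4, job_C:*/4}
Op 12: register job_B */8 -> active={job_A:*/7, job_B:*/8, job_C:*/4}
Op 13: unregister job_B -> active={job_A:*/7, job_C:*/4}
Final interval of job_C = 4
Next fire of job_C after T=120: (120//4+1)*4 = 124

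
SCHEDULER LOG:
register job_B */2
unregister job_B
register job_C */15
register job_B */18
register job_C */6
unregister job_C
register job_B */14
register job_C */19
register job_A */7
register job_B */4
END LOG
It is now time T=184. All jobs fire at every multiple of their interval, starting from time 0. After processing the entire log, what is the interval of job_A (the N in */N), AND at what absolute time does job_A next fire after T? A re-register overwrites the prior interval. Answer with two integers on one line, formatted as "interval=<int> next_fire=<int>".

Op 1: register job_B */2 -> active={job_B:*/2}
Op 2: unregister job_B -> active={}
Op 3: register job_C */15 -> active={job_C:*/15}
Op 4: register job_B */18 -> active={job_B:*/18, job_C:*/15}
Op 5: register job_C */6 -> active={job_B:*/18, job_C:*/6}
Op 6: unregister job_C -> active={job_B:*/18}
Op 7: register job_B */14 -> active={job_B:*/14}
Op 8: register job_C */19 -> active={job_B:*/14, job_C:*/19}
Op 9: register job_A */7 -> active={job_A:*/7, job_B:*/14, job_C:*/19}
Op 10: register job_B */4 -> active={job_A:*/7, job_B:*/4, job_C:*/19}
Final interval of job_A = 7
Next fire of job_A after T=184: (184//7+1)*7 = 189

Answer: interval=7 next_fire=189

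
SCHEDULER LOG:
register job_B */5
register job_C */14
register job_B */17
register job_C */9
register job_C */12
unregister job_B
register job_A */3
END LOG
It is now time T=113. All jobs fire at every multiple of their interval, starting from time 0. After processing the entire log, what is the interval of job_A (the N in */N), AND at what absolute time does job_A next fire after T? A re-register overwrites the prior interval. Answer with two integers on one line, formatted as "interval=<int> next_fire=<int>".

Op 1: register job_B */5 -> active={job_B:*/5}
Op 2: register job_C */14 -> active={job_B:*/5, job_C:*/14}
Op 3: register job_B */17 -> active={job_B:*/17, job_C:*/14}
Op 4: register job_C */9 -> active={job_B:*/17, job_C:*/9}
Op 5: register job_C */12 -> active={job_B:*/17, job_C:*/12}
Op 6: unregister job_B -> active={job_C:*/12}
Op 7: register job_A */3 -> active={job_A:*/3, job_C:*/12}
Final interval of job_A = 3
Next fire of job_A after T=113: (113//3+1)*3 = 114

Answer: interval=3 next_fire=114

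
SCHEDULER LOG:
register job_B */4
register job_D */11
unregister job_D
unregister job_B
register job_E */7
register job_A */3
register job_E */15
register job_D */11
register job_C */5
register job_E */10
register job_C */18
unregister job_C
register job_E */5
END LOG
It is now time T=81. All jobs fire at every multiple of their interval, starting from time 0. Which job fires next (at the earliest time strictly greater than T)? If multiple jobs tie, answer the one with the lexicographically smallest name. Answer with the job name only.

Op 1: register job_B */4 -> active={job_B:*/4}
Op 2: register job_D */11 -> active={job_B:*/4, job_D:*/11}
Op 3: unregister job_D -> active={job_B:*/4}
Op 4: unregister job_B -> active={}
Op 5: register job_E */7 -> active={job_E:*/7}
Op 6: register job_A */3 -> active={job_A:*/3, job_E:*/7}
Op 7: register job_E */15 -> active={job_A:*/3, job_E:*/15}
Op 8: register job_D */11 -> active={job_A:*/3, job_D:*/11, job_E:*/15}
Op 9: register job_C */5 -> active={job_A:*/3, job_C:*/5, job_D:*/11, job_E:*/15}
Op 10: register job_E */10 -> active={job_A:*/3, job_C:*/5, job_D:*/11, job_E:*/10}
Op 11: register job_C */18 -> active={job_A:*/3, job_C:*/18, job_D:*/11, job_E:*/10}
Op 12: unregister job_C -> active={job_A:*/3, job_D:*/11, job_E:*/10}
Op 13: register job_E */5 -> active={job_A:*/3, job_D:*/11, job_E:*/5}
  job_A: interval 3, next fire after T=81 is 84
  job_D: interval 11, next fire after T=81 is 88
  job_E: interval 5, next fire after T=81 is 85
Earliest = 84, winner (lex tiebreak) = job_A

Answer: job_A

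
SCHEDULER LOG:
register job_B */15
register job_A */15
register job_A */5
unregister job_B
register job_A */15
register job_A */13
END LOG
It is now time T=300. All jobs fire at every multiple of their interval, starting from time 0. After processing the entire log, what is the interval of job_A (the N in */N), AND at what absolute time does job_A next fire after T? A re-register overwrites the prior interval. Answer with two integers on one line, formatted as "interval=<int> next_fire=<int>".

Answer: interval=13 next_fire=312

Derivation:
Op 1: register job_B */15 -> active={job_B:*/15}
Op 2: register job_A */15 -> active={job_A:*/15, job_B:*/15}
Op 3: register job_A */5 -> active={job_A:*/5, job_B:*/15}
Op 4: unregister job_B -> active={job_A:*/5}
Op 5: register job_A */15 -> active={job_A:*/15}
Op 6: register job_A */13 -> active={job_A:*/13}
Final interval of job_A = 13
Next fire of job_A after T=300: (300//13+1)*13 = 312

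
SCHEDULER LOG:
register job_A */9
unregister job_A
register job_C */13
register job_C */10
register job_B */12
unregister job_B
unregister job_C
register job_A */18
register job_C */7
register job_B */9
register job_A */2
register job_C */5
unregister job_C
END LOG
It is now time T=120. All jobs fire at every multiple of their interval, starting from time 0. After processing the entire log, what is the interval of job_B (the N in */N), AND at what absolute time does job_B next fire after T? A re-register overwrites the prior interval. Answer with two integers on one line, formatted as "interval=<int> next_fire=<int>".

Op 1: register job_A */9 -> active={job_A:*/9}
Op 2: unregister job_A -> active={}
Op 3: register job_C */13 -> active={job_C:*/13}
Op 4: register job_C */10 -> active={job_C:*/10}
Op 5: register job_B */12 -> active={job_B:*/12, job_C:*/10}
Op 6: unregister job_B -> active={job_C:*/10}
Op 7: unregister job_C -> active={}
Op 8: register job_A */18 -> active={job_A:*/18}
Op 9: register job_C */7 -> active={job_A:*/18, job_C:*/7}
Op 10: register job_B */9 -> active={job_A:*/18, job_B:*/9, job_C:*/7}
Op 11: register job_A */2 -> active={job_A:*/2, job_B:*/9, job_C:*/7}
Op 12: register job_C */5 -> active={job_A:*/2, job_B:*/9, job_C:*/5}
Op 13: unregister job_C -> active={job_A:*/2, job_B:*/9}
Final interval of job_B = 9
Next fire of job_B after T=120: (120//9+1)*9 = 126

Answer: interval=9 next_fire=126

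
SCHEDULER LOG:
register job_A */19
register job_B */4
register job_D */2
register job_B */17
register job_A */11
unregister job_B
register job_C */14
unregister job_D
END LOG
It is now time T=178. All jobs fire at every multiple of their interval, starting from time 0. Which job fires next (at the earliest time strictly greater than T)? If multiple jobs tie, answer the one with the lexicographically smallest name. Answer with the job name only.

Op 1: register job_A */19 -> active={job_A:*/19}
Op 2: register job_B */4 -> active={job_A:*/19, job_B:*/4}
Op 3: register job_D */2 -> active={job_A:*/19, job_B:*/4, job_D:*/2}
Op 4: register job_B */17 -> active={job_A:*/19, job_B:*/17, job_D:*/2}
Op 5: register job_A */11 -> active={job_A:*/11, job_B:*/17, job_D:*/2}
Op 6: unregister job_B -> active={job_A:*/11, job_D:*/2}
Op 7: register job_C */14 -> active={job_A:*/11, job_C:*/14, job_D:*/2}
Op 8: unregister job_D -> active={job_A:*/11, job_C:*/14}
  job_A: interval 11, next fire after T=178 is 187
  job_C: interval 14, next fire after T=178 is 182
Earliest = 182, winner (lex tiebreak) = job_C

Answer: job_C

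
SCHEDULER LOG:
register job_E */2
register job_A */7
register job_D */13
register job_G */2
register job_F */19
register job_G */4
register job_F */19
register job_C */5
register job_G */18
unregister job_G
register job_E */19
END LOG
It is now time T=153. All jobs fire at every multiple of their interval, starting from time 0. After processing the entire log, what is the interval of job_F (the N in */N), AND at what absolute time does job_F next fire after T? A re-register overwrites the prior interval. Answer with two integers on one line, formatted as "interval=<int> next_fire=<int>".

Op 1: register job_E */2 -> active={job_E:*/2}
Op 2: register job_A */7 -> active={job_A:*/7, job_E:*/2}
Op 3: register job_D */13 -> active={job_A:*/7, job_D:*/13, job_E:*/2}
Op 4: register job_G */2 -> active={job_A:*/7, job_D:*/13, job_E:*/2, job_G:*/2}
Op 5: register job_F */19 -> active={job_A:*/7, job_D:*/13, job_E:*/2, job_F:*/19, job_G:*/2}
Op 6: register job_G */4 -> active={job_A:*/7, job_D:*/13, job_E:*/2, job_F:*/19, job_G:*/4}
Op 7: register job_F */19 -> active={job_A:*/7, job_D:*/13, job_E:*/2, job_F:*/19, job_G:*/4}
Op 8: register job_C */5 -> active={job_A:*/7, job_C:*/5, job_D:*/13, job_E:*/2, job_F:*/19, job_G:*/4}
Op 9: register job_G */18 -> active={job_A:*/7, job_C:*/5, job_D:*/13, job_E:*/2, job_F:*/19, job_G:*/18}
Op 10: unregister job_G -> active={job_A:*/7, job_C:*/5, job_D:*/13, job_E:*/2, job_F:*/19}
Op 11: register job_E */19 -> active={job_A:*/7, job_C:*/5, job_D:*/13, job_E:*/19, job_F:*/19}
Final interval of job_F = 19
Next fire of job_F after T=153: (153//19+1)*19 = 171

Answer: interval=19 next_fire=171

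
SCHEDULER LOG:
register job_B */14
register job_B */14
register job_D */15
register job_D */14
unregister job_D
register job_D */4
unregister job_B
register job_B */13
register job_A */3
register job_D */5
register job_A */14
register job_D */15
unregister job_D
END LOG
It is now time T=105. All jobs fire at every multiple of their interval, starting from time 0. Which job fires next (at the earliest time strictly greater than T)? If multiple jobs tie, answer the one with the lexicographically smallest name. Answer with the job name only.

Answer: job_A

Derivation:
Op 1: register job_B */14 -> active={job_B:*/14}
Op 2: register job_B */14 -> active={job_B:*/14}
Op 3: register job_D */15 -> active={job_B:*/14, job_D:*/15}
Op 4: register job_D */14 -> active={job_B:*/14, job_D:*/14}
Op 5: unregister job_D -> active={job_B:*/14}
Op 6: register job_D */4 -> active={job_B:*/14, job_D:*/4}
Op 7: unregister job_B -> active={job_D:*/4}
Op 8: register job_B */13 -> active={job_B:*/13, job_D:*/4}
Op 9: register job_A */3 -> active={job_A:*/3, job_B:*/13, job_D:*/4}
Op 10: register job_D */5 -> active={job_A:*/3, job_B:*/13, job_D:*/5}
Op 11: register job_A */14 -> active={job_A:*/14, job_B:*/13, job_D:*/5}
Op 12: register job_D */15 -> active={job_A:*/14, job_B:*/13, job_D:*/15}
Op 13: unregister job_D -> active={job_A:*/14, job_B:*/13}
  job_A: interval 14, next fire after T=105 is 112
  job_B: interval 13, next fire after T=105 is 117
Earliest = 112, winner (lex tiebreak) = job_A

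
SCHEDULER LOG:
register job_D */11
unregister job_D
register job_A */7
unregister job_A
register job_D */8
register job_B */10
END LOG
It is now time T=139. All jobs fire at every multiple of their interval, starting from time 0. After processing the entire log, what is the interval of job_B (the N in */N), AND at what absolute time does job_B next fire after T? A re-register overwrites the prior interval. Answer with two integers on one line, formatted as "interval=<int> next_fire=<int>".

Answer: interval=10 next_fire=140

Derivation:
Op 1: register job_D */11 -> active={job_D:*/11}
Op 2: unregister job_D -> active={}
Op 3: register job_A */7 -> active={job_A:*/7}
Op 4: unregister job_A -> active={}
Op 5: register job_D */8 -> active={job_D:*/8}
Op 6: register job_B */10 -> active={job_B:*/10, job_D:*/8}
Final interval of job_B = 10
Next fire of job_B after T=139: (139//10+1)*10 = 140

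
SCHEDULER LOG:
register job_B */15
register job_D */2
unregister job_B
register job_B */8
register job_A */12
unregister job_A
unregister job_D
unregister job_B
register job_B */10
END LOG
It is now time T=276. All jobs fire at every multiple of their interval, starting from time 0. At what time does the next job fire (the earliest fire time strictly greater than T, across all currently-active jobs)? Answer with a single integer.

Answer: 280

Derivation:
Op 1: register job_B */15 -> active={job_B:*/15}
Op 2: register job_D */2 -> active={job_B:*/15, job_D:*/2}
Op 3: unregister job_B -> active={job_D:*/2}
Op 4: register job_B */8 -> active={job_B:*/8, job_D:*/2}
Op 5: register job_A */12 -> active={job_A:*/12, job_B:*/8, job_D:*/2}
Op 6: unregister job_A -> active={job_B:*/8, job_D:*/2}
Op 7: unregister job_D -> active={job_B:*/8}
Op 8: unregister job_B -> active={}
Op 9: register job_B */10 -> active={job_B:*/10}
  job_B: interval 10, next fire after T=276 is 280
Earliest fire time = 280 (job job_B)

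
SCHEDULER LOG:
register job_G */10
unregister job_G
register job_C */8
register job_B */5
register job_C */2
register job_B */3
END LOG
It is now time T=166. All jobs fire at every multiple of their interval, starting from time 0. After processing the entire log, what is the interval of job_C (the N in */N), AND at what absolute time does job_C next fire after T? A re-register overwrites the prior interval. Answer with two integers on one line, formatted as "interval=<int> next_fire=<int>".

Op 1: register job_G */10 -> active={job_G:*/10}
Op 2: unregister job_G -> active={}
Op 3: register job_C */8 -> active={job_C:*/8}
Op 4: register job_B */5 -> active={job_B:*/5, job_C:*/8}
Op 5: register job_C */2 -> active={job_B:*/5, job_C:*/2}
Op 6: register job_B */3 -> active={job_B:*/3, job_C:*/2}
Final interval of job_C = 2
Next fire of job_C after T=166: (166//2+1)*2 = 168

Answer: interval=2 next_fire=168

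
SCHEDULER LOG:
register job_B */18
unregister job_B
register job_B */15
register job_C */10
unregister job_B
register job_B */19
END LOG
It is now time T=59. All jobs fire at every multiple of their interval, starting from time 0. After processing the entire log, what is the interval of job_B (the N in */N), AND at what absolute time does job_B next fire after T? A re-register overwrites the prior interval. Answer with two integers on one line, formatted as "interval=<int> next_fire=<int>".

Op 1: register job_B */18 -> active={job_B:*/18}
Op 2: unregister job_B -> active={}
Op 3: register job_B */15 -> active={job_B:*/15}
Op 4: register job_C */10 -> active={job_B:*/15, job_C:*/10}
Op 5: unregister job_B -> active={job_C:*/10}
Op 6: register job_B */19 -> active={job_B:*/19, job_C:*/10}
Final interval of job_B = 19
Next fire of job_B after T=59: (59//19+1)*19 = 76

Answer: interval=19 next_fire=76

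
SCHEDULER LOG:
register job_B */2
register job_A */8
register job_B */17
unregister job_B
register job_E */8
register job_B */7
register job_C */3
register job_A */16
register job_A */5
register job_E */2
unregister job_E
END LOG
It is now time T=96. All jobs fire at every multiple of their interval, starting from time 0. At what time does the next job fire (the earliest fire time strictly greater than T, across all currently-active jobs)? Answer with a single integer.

Answer: 98

Derivation:
Op 1: register job_B */2 -> active={job_B:*/2}
Op 2: register job_A */8 -> active={job_A:*/8, job_B:*/2}
Op 3: register job_B */17 -> active={job_A:*/8, job_B:*/17}
Op 4: unregister job_B -> active={job_A:*/8}
Op 5: register job_E */8 -> active={job_A:*/8, job_E:*/8}
Op 6: register job_B */7 -> active={job_A:*/8, job_B:*/7, job_E:*/8}
Op 7: register job_C */3 -> active={job_A:*/8, job_B:*/7, job_C:*/3, job_E:*/8}
Op 8: register job_A */16 -> active={job_A:*/16, job_B:*/7, job_C:*/3, job_E:*/8}
Op 9: register job_A */5 -> active={job_A:*/5, job_B:*/7, job_C:*/3, job_E:*/8}
Op 10: register job_E */2 -> active={job_A:*/5, job_B:*/7, job_C:*/3, job_E:*/2}
Op 11: unregister job_E -> active={job_A:*/5, job_B:*/7, job_C:*/3}
  job_A: interval 5, next fire after T=96 is 100
  job_B: interval 7, next fire after T=96 is 98
  job_C: interval 3, next fire after T=96 is 99
Earliest fire time = 98 (job job_B)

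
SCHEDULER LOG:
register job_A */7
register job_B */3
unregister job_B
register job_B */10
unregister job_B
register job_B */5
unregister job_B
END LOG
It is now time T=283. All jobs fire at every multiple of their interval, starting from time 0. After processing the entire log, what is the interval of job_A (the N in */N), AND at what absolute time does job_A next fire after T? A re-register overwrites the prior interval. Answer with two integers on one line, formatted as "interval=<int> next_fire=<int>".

Op 1: register job_A */7 -> active={job_A:*/7}
Op 2: register job_B */3 -> active={job_A:*/7, job_B:*/3}
Op 3: unregister job_B -> active={job_A:*/7}
Op 4: register job_B */10 -> active={job_A:*/7, job_B:*/10}
Op 5: unregister job_B -> active={job_A:*/7}
Op 6: register job_B */5 -> active={job_A:*/7, job_B:*/5}
Op 7: unregister job_B -> active={job_A:*/7}
Final interval of job_A = 7
Next fire of job_A after T=283: (283//7+1)*7 = 287

Answer: interval=7 next_fire=287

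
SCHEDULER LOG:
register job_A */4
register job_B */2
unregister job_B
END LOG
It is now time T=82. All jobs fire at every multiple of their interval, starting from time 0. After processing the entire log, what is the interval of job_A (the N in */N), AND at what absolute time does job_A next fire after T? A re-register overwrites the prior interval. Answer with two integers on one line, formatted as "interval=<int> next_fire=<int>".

Op 1: register job_A */4 -> active={job_A:*/4}
Op 2: register job_B */2 -> active={job_A:*/4, job_B:*/2}
Op 3: unregister job_B -> active={job_A:*/4}
Final interval of job_A = 4
Next fire of job_A after T=82: (82//4+1)*4 = 84

Answer: interval=4 next_fire=84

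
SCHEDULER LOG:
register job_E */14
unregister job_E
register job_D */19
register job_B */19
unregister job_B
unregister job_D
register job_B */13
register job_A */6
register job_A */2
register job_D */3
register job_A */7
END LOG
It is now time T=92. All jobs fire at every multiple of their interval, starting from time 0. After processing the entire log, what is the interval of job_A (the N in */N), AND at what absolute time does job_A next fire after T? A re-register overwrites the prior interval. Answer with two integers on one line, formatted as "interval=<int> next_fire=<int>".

Answer: interval=7 next_fire=98

Derivation:
Op 1: register job_E */14 -> active={job_E:*/14}
Op 2: unregister job_E -> active={}
Op 3: register job_D */19 -> active={job_D:*/19}
Op 4: register job_B */19 -> active={job_B:*/19, job_D:*/19}
Op 5: unregister job_B -> active={job_D:*/19}
Op 6: unregister job_D -> active={}
Op 7: register job_B */13 -> active={job_B:*/13}
Op 8: register job_A */6 -> active={job_A:*/6, job_B:*/13}
Op 9: register job_A */2 -> active={job_A:*/2, job_B:*/13}
Op 10: register job_D */3 -> active={job_A:*/2, job_B:*/13, job_D:*/3}
Op 11: register job_A */7 -> active={job_A:*/7, job_B:*/13, job_D:*/3}
Final interval of job_A = 7
Next fire of job_A after T=92: (92//7+1)*7 = 98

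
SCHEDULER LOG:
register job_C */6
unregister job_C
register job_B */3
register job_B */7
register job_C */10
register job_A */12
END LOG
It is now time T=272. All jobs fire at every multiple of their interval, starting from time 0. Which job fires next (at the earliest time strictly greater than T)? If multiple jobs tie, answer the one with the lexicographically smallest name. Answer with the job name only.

Op 1: register job_C */6 -> active={job_C:*/6}
Op 2: unregister job_C -> active={}
Op 3: register job_B */3 -> active={job_B:*/3}
Op 4: register job_B */7 -> active={job_B:*/7}
Op 5: register job_C */10 -> active={job_B:*/7, job_C:*/10}
Op 6: register job_A */12 -> active={job_A:*/12, job_B:*/7, job_C:*/10}
  job_A: interval 12, next fire after T=272 is 276
  job_B: interval 7, next fire after T=272 is 273
  job_C: interval 10, next fire after T=272 is 280
Earliest = 273, winner (lex tiebreak) = job_B

Answer: job_B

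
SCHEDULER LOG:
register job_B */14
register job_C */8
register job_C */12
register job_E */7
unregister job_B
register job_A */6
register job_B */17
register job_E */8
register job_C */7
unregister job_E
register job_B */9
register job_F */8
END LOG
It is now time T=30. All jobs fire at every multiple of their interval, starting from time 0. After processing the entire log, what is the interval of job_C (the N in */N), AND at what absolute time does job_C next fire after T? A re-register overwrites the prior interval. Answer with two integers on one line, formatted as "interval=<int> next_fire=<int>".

Op 1: register job_B */14 -> active={job_B:*/14}
Op 2: register job_C */8 -> active={job_B:*/14, job_C:*/8}
Op 3: register job_C */12 -> active={job_B:*/14, job_C:*/12}
Op 4: register job_E */7 -> active={job_B:*/14, job_C:*/12, job_E:*/7}
Op 5: unregister job_B -> active={job_C:*/12, job_E:*/7}
Op 6: register job_A */6 -> active={job_A:*/6, job_C:*/12, job_E:*/7}
Op 7: register job_B */17 -> active={job_A:*/6, job_B:*/17, job_C:*/12, job_E:*/7}
Op 8: register job_E */8 -> active={job_A:*/6, job_B:*/17, job_C:*/12, job_E:*/8}
Op 9: register job_C */7 -> active={job_A:*/6, job_B:*/17, job_C:*/7, job_E:*/8}
Op 10: unregister job_E -> active={job_A:*/6, job_B:*/17, job_C:*/7}
Op 11: register job_B */9 -> active={job_A:*/6, job_B:*/9, job_C:*/7}
Op 12: register job_F */8 -> active={job_A:*/6, job_B:*/9, job_C:*/7, job_F:*/8}
Final interval of job_C = 7
Next fire of job_C after T=30: (30//7+1)*7 = 35

Answer: interval=7 next_fire=35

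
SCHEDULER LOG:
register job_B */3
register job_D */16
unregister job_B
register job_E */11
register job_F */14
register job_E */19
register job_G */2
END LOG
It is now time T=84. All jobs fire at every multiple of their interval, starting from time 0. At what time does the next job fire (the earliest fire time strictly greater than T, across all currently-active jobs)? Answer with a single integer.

Op 1: register job_B */3 -> active={job_B:*/3}
Op 2: register job_D */16 -> active={job_B:*/3, job_D:*/16}
Op 3: unregister job_B -> active={job_D:*/16}
Op 4: register job_E */11 -> active={job_D:*/16, job_E:*/11}
Op 5: register job_F */14 -> active={job_D:*/16, job_E:*/11, job_F:*/14}
Op 6: register job_E */19 -> active={job_D:*/16, job_E:*/19, job_F:*/14}
Op 7: register job_G */2 -> active={job_D:*/16, job_E:*/19, job_F:*/14, job_G:*/2}
  job_D: interval 16, next fire after T=84 is 96
  job_E: interval 19, next fire after T=84 is 95
  job_F: interval 14, next fire after T=84 is 98
  job_G: interval 2, next fire after T=84 is 86
Earliest fire time = 86 (job job_G)

Answer: 86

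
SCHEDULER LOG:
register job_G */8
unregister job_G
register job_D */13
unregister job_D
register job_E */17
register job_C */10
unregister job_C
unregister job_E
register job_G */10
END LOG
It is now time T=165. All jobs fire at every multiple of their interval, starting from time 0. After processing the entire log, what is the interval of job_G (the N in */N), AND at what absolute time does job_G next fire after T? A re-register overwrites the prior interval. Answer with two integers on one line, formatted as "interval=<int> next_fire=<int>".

Answer: interval=10 next_fire=170

Derivation:
Op 1: register job_G */8 -> active={job_G:*/8}
Op 2: unregister job_G -> active={}
Op 3: register job_D */13 -> active={job_D:*/13}
Op 4: unregister job_D -> active={}
Op 5: register job_E */17 -> active={job_E:*/17}
Op 6: register job_C */10 -> active={job_C:*/10, job_E:*/17}
Op 7: unregister job_C -> active={job_E:*/17}
Op 8: unregister job_E -> active={}
Op 9: register job_G */10 -> active={job_G:*/10}
Final interval of job_G = 10
Next fire of job_G after T=165: (165//10+1)*10 = 170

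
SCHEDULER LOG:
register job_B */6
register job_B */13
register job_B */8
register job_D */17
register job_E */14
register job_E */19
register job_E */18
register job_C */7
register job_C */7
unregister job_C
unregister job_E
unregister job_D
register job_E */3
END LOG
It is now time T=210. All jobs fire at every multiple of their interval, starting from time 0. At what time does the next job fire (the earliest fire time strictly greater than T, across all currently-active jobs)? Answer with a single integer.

Answer: 213

Derivation:
Op 1: register job_B */6 -> active={job_B:*/6}
Op 2: register job_B */13 -> active={job_B:*/13}
Op 3: register job_B */8 -> active={job_B:*/8}
Op 4: register job_D */17 -> active={job_B:*/8, job_D:*/17}
Op 5: register job_E */14 -> active={job_B:*/8, job_D:*/17, job_E:*/14}
Op 6: register job_E */19 -> active={job_B:*/8, job_D:*/17, job_E:*/19}
Op 7: register job_E */18 -> active={job_B:*/8, job_D:*/17, job_E:*/18}
Op 8: register job_C */7 -> active={job_B:*/8, job_C:*/7, job_D:*/17, job_E:*/18}
Op 9: register job_C */7 -> active={job_B:*/8, job_C:*/7, job_D:*/17, job_E:*/18}
Op 10: unregister job_C -> active={job_B:*/8, job_D:*/17, job_E:*/18}
Op 11: unregister job_E -> active={job_B:*/8, job_D:*/17}
Op 12: unregister job_D -> active={job_B:*/8}
Op 13: register job_E */3 -> active={job_B:*/8, job_E:*/3}
  job_B: interval 8, next fire after T=210 is 216
  job_E: interval 3, next fire after T=210 is 213
Earliest fire time = 213 (job job_E)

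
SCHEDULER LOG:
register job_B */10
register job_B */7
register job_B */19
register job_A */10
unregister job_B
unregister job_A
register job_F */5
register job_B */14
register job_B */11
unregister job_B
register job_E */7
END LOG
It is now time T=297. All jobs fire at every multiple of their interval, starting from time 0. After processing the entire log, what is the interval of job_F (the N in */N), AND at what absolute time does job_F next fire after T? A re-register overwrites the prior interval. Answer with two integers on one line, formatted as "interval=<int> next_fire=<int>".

Answer: interval=5 next_fire=300

Derivation:
Op 1: register job_B */10 -> active={job_B:*/10}
Op 2: register job_B */7 -> active={job_B:*/7}
Op 3: register job_B */19 -> active={job_B:*/19}
Op 4: register job_A */10 -> active={job_A:*/10, job_B:*/19}
Op 5: unregister job_B -> active={job_A:*/10}
Op 6: unregister job_A -> active={}
Op 7: register job_F */5 -> active={job_F:*/5}
Op 8: register job_B */14 -> active={job_B:*/14, job_F:*/5}
Op 9: register job_B */11 -> active={job_B:*/11, job_F:*/5}
Op 10: unregister job_B -> active={job_F:*/5}
Op 11: register job_E */7 -> active={job_E:*/7, job_F:*/5}
Final interval of job_F = 5
Next fire of job_F after T=297: (297//5+1)*5 = 300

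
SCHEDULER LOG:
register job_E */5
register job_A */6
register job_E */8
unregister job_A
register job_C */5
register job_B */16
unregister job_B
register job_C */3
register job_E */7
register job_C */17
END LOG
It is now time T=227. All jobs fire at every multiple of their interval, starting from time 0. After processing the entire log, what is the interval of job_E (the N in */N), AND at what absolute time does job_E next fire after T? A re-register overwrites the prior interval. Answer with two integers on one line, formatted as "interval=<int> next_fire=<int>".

Op 1: register job_E */5 -> active={job_E:*/5}
Op 2: register job_A */6 -> active={job_A:*/6, job_E:*/5}
Op 3: register job_E */8 -> active={job_A:*/6, job_E:*/8}
Op 4: unregister job_A -> active={job_E:*/8}
Op 5: register job_C */5 -> active={job_C:*/5, job_E:*/8}
Op 6: register job_B */16 -> active={job_B:*/16, job_C:*/5, job_E:*/8}
Op 7: unregister job_B -> active={job_C:*/5, job_E:*/8}
Op 8: register job_C */3 -> active={job_C:*/3, job_E:*/8}
Op 9: register job_E */7 -> active={job_C:*/3, job_E:*/7}
Op 10: register job_C */17 -> active={job_C:*/17, job_E:*/7}
Final interval of job_E = 7
Next fire of job_E after T=227: (227//7+1)*7 = 231

Answer: interval=7 next_fire=231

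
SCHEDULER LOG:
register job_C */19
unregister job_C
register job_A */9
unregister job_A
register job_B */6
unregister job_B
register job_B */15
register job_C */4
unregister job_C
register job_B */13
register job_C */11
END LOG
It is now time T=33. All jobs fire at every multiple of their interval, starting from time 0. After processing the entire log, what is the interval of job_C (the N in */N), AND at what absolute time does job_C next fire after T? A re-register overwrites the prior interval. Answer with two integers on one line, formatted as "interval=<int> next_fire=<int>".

Answer: interval=11 next_fire=44

Derivation:
Op 1: register job_C */19 -> active={job_C:*/19}
Op 2: unregister job_C -> active={}
Op 3: register job_A */9 -> active={job_A:*/9}
Op 4: unregister job_A -> active={}
Op 5: register job_B */6 -> active={job_B:*/6}
Op 6: unregister job_B -> active={}
Op 7: register job_B */15 -> active={job_B:*/15}
Op 8: register job_C */4 -> active={job_B:*/15, job_C:*/4}
Op 9: unregister job_C -> active={job_B:*/15}
Op 10: register job_B */13 -> active={job_B:*/13}
Op 11: register job_C */11 -> active={job_B:*/13, job_C:*/11}
Final interval of job_C = 11
Next fire of job_C after T=33: (33//11+1)*11 = 44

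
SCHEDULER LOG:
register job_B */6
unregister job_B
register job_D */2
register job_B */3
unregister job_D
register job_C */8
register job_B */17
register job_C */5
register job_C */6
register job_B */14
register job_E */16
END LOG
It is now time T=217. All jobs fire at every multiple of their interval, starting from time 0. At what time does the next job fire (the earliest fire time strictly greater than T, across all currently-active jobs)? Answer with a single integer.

Op 1: register job_B */6 -> active={job_B:*/6}
Op 2: unregister job_B -> active={}
Op 3: register job_D */2 -> active={job_D:*/2}
Op 4: register job_B */3 -> active={job_B:*/3, job_D:*/2}
Op 5: unregister job_D -> active={job_B:*/3}
Op 6: register job_C */8 -> active={job_B:*/3, job_C:*/8}
Op 7: register job_B */17 -> active={job_B:*/17, job_C:*/8}
Op 8: register job_C */5 -> active={job_B:*/17, job_C:*/5}
Op 9: register job_C */6 -> active={job_B:*/17, job_C:*/6}
Op 10: register job_B */14 -> active={job_B:*/14, job_C:*/6}
Op 11: register job_E */16 -> active={job_B:*/14, job_C:*/6, job_E:*/16}
  job_B: interval 14, next fire after T=217 is 224
  job_C: interval 6, next fire after T=217 is 222
  job_E: interval 16, next fire after T=217 is 224
Earliest fire time = 222 (job job_C)

Answer: 222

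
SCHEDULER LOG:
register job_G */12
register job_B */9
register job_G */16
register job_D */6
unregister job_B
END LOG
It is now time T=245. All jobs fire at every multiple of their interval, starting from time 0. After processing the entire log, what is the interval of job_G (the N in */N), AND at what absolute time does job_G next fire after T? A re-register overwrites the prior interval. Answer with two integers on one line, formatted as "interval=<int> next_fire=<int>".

Answer: interval=16 next_fire=256

Derivation:
Op 1: register job_G */12 -> active={job_G:*/12}
Op 2: register job_B */9 -> active={job_B:*/9, job_G:*/12}
Op 3: register job_G */16 -> active={job_B:*/9, job_G:*/16}
Op 4: register job_D */6 -> active={job_B:*/9, job_D:*/6, job_G:*/16}
Op 5: unregister job_B -> active={job_D:*/6, job_G:*/16}
Final interval of job_G = 16
Next fire of job_G after T=245: (245//16+1)*16 = 256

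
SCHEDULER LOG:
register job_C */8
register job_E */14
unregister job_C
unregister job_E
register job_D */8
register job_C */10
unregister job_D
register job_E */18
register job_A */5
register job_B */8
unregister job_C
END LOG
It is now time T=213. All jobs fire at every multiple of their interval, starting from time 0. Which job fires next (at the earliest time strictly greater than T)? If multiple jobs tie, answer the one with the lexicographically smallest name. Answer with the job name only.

Answer: job_A

Derivation:
Op 1: register job_C */8 -> active={job_C:*/8}
Op 2: register job_E */14 -> active={job_C:*/8, job_E:*/14}
Op 3: unregister job_C -> active={job_E:*/14}
Op 4: unregister job_E -> active={}
Op 5: register job_D */8 -> active={job_D:*/8}
Op 6: register job_C */10 -> active={job_C:*/10, job_D:*/8}
Op 7: unregister job_D -> active={job_C:*/10}
Op 8: register job_E */18 -> active={job_C:*/10, job_E:*/18}
Op 9: register job_A */5 -> active={job_A:*/5, job_C:*/10, job_E:*/18}
Op 10: register job_B */8 -> active={job_A:*/5, job_B:*/8, job_C:*/10, job_E:*/18}
Op 11: unregister job_C -> active={job_A:*/5, job_B:*/8, job_E:*/18}
  job_A: interval 5, next fire after T=213 is 215
  job_B: interval 8, next fire after T=213 is 216
  job_E: interval 18, next fire after T=213 is 216
Earliest = 215, winner (lex tiebreak) = job_A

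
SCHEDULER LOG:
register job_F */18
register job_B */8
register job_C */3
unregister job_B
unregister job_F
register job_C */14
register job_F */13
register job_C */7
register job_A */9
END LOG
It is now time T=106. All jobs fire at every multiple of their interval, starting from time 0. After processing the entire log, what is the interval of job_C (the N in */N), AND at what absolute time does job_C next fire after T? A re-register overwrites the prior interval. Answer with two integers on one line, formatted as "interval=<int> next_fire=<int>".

Answer: interval=7 next_fire=112

Derivation:
Op 1: register job_F */18 -> active={job_F:*/18}
Op 2: register job_B */8 -> active={job_B:*/8, job_F:*/18}
Op 3: register job_C */3 -> active={job_B:*/8, job_C:*/3, job_F:*/18}
Op 4: unregister job_B -> active={job_C:*/3, job_F:*/18}
Op 5: unregister job_F -> active={job_C:*/3}
Op 6: register job_C */14 -> active={job_C:*/14}
Op 7: register job_F */13 -> active={job_C:*/14, job_F:*/13}
Op 8: register job_C */7 -> active={job_C:*/7, job_F:*/13}
Op 9: register job_A */9 -> active={job_A:*/9, job_C:*/7, job_F:*/13}
Final interval of job_C = 7
Next fire of job_C after T=106: (106//7+1)*7 = 112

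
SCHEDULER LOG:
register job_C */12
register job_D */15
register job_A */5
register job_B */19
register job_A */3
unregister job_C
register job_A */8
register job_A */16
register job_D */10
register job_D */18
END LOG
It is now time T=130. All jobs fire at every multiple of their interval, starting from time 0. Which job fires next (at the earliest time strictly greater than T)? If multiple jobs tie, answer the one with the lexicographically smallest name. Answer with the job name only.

Answer: job_B

Derivation:
Op 1: register job_C */12 -> active={job_C:*/12}
Op 2: register job_D */15 -> active={job_C:*/12, job_D:*/15}
Op 3: register job_A */5 -> active={job_A:*/5, job_C:*/12, job_D:*/15}
Op 4: register job_B */19 -> active={job_A:*/5, job_B:*/19, job_C:*/12, job_D:*/15}
Op 5: register job_A */3 -> active={job_A:*/3, job_B:*/19, job_C:*/12, job_D:*/15}
Op 6: unregister job_C -> active={job_A:*/3, job_B:*/19, job_D:*/15}
Op 7: register job_A */8 -> active={job_A:*/8, job_B:*/19, job_D:*/15}
Op 8: register job_A */16 -> active={job_A:*/16, job_B:*/19, job_D:*/15}
Op 9: register job_D */10 -> active={job_A:*/16, job_B:*/19, job_D:*/10}
Op 10: register job_D */18 -> active={job_A:*/16, job_B:*/19, job_D:*/18}
  job_A: interval 16, next fire after T=130 is 144
  job_B: interval 19, next fire after T=130 is 133
  job_D: interval 18, next fire after T=130 is 144
Earliest = 133, winner (lex tiebreak) = job_B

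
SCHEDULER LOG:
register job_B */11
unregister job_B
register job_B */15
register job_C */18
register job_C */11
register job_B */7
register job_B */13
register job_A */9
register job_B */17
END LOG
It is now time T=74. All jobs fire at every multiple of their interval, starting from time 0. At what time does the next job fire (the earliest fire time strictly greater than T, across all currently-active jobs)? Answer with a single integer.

Answer: 77

Derivation:
Op 1: register job_B */11 -> active={job_B:*/11}
Op 2: unregister job_B -> active={}
Op 3: register job_B */15 -> active={job_B:*/15}
Op 4: register job_C */18 -> active={job_B:*/15, job_C:*/18}
Op 5: register job_C */11 -> active={job_B:*/15, job_C:*/11}
Op 6: register job_B */7 -> active={job_B:*/7, job_C:*/11}
Op 7: register job_B */13 -> active={job_B:*/13, job_C:*/11}
Op 8: register job_A */9 -> active={job_A:*/9, job_B:*/13, job_C:*/11}
Op 9: register job_B */17 -> active={job_A:*/9, job_B:*/17, job_C:*/11}
  job_A: interval 9, next fire after T=74 is 81
  job_B: interval 17, next fire after T=74 is 85
  job_C: interval 11, next fire after T=74 is 77
Earliest fire time = 77 (job job_C)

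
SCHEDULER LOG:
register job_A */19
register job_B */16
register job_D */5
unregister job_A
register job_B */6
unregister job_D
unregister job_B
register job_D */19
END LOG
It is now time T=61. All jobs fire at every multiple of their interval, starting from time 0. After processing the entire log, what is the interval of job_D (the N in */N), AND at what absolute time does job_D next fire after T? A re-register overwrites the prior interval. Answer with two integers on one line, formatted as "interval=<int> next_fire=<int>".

Op 1: register job_A */19 -> active={job_A:*/19}
Op 2: register job_B */16 -> active={job_A:*/19, job_B:*/16}
Op 3: register job_D */5 -> active={job_A:*/19, job_B:*/16, job_D:*/5}
Op 4: unregister job_A -> active={job_B:*/16, job_D:*/5}
Op 5: register job_B */6 -> active={job_B:*/6, job_D:*/5}
Op 6: unregister job_D -> active={job_B:*/6}
Op 7: unregister job_B -> active={}
Op 8: register job_D */19 -> active={job_D:*/19}
Final interval of job_D = 19
Next fire of job_D after T=61: (61//19+1)*19 = 76

Answer: interval=19 next_fire=76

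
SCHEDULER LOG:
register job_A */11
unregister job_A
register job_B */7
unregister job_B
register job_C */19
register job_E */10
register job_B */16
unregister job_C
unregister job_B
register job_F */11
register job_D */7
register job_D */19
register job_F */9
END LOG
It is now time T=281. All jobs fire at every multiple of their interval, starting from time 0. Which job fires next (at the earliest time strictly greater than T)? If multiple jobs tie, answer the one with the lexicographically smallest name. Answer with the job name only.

Answer: job_D

Derivation:
Op 1: register job_A */11 -> active={job_A:*/11}
Op 2: unregister job_A -> active={}
Op 3: register job_B */7 -> active={job_B:*/7}
Op 4: unregister job_B -> active={}
Op 5: register job_C */19 -> active={job_C:*/19}
Op 6: register job_E */10 -> active={job_C:*/19, job_E:*/10}
Op 7: register job_B */16 -> active={job_B:*/16, job_C:*/19, job_E:*/10}
Op 8: unregister job_C -> active={job_B:*/16, job_E:*/10}
Op 9: unregister job_B -> active={job_E:*/10}
Op 10: register job_F */11 -> active={job_E:*/10, job_F:*/11}
Op 11: register job_D */7 -> active={job_D:*/7, job_E:*/10, job_F:*/11}
Op 12: register job_D */19 -> active={job_D:*/19, job_E:*/10, job_F:*/11}
Op 13: register job_F */9 -> active={job_D:*/19, job_E:*/10, job_F:*/9}
  job_D: interval 19, next fire after T=281 is 285
  job_E: interval 10, next fire after T=281 is 290
  job_F: interval 9, next fire after T=281 is 288
Earliest = 285, winner (lex tiebreak) = job_D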